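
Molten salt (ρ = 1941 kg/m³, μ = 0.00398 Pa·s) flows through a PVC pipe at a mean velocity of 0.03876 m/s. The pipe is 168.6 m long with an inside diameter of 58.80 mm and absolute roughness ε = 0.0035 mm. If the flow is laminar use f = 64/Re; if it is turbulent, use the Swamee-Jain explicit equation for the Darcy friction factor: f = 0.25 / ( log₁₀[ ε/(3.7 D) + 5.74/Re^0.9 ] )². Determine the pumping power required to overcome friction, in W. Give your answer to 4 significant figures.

P ≈ 0.02534 W

Reynolds number Re = ρVD/μ = 1941 · 0.03876 · 0.0588 / 0.00398 = 1111.
Re < 2300 → laminar flow, so f = 64/Re = 64/1111 = 0.05758 (the turbulent correlation is not needed).
Darcy-Weisbach: ΔP = f(L/D)(ρV²/2) = 0.05758·(168.6/0.0588)·(1941·0.03876²/2) = 0.05758·2867·1.458 = 240.7 Pa.
Q = V·A = 0.03876·0.002715 = 0.0001053 m³/s.
Pumping power P = QΔP = 0.0001053·240.7 = 0.025337 W = 0.02534 W.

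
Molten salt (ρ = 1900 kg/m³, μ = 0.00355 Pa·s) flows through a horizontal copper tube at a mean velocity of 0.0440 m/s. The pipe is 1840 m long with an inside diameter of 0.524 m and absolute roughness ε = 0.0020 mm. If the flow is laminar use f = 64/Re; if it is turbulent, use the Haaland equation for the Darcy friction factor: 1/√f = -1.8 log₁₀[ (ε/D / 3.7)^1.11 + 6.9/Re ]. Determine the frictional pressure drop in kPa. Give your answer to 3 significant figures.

Reynolds number Re = ρVD/μ = 1900 · 0.044 · 0.524 / 0.00355 = 1.234e+04.
Re > 4000 → turbulent. Relative roughness ε/D = 2e-06/0.524 = 3.82e-06. Haaland: 1/√f = -1.8 log₁₀[(3.82e-06/3.7)^1.11 + 6.9/1.234e+04] = -1.8 log₁₀[2.26e-07 + 0.000559] = 5.854, so f = 0.02918.
Darcy-Weisbach: ΔP = f(L/D)(ρV²/2) = 0.02918·(1840/0.524)·(1900·0.044²/2) = 0.02918·3511·1.839 = 188.4 Pa.
ΔP = 188.4 Pa = 0.188 kPa.

ΔP ≈ 0.188 kPa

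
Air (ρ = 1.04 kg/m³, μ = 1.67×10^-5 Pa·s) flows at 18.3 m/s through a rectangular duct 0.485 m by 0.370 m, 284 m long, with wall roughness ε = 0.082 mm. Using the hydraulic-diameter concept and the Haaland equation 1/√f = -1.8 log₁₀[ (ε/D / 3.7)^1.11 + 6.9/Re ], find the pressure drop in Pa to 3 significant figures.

ΔP ≈ 1800 Pa

Hydraulic diameter D_h = 4A/P = 4·(0.485·0.37)/(2·(0.485+0.37)) = 0.7178/1.71 = 0.4198 m.
Re = ρVD_h/μ = 1.04·18.3·0.4198/1.67e-05 = 4.784e+05.
ε/D_h = 8.2e-05/0.4198 = 0.000195; Haaland gives 1/√f = -1.8 log₁₀[1.79e-05+1.44e-05] = 8.084, so f = 0.0153.
ΔP = f(L/D_h)(ρV²/2) = 0.0153·284/0.4198·174.1 = 1803 Pa.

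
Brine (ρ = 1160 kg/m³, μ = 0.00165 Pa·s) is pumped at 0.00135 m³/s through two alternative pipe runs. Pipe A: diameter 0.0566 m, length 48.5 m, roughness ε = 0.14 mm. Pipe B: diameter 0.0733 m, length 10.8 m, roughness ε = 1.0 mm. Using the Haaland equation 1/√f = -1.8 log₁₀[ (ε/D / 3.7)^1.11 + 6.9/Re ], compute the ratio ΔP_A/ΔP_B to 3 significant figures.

Pipe A: V = Q/A = 0.00135/0.002516 = 0.5366 m/s; Re = 2.135e+04; ε/D = 0.00247; Haaland → f = 0.03003; ΔP_A = f(L/D)(ρV²/2) = 4296 Pa.
Pipe B: V = Q/A = 0.00135/0.00422 = 0.3199 m/s; Re = 1.649e+04; ε/D = 0.0136; Haaland → f = 0.04503; ΔP_B = f(L/D)(ρV²/2) = 393.8 Pa.
ΔP_A/ΔP_B = 4296/393.8 = 10.9.

ΔP_A/ΔP_B ≈ 10.9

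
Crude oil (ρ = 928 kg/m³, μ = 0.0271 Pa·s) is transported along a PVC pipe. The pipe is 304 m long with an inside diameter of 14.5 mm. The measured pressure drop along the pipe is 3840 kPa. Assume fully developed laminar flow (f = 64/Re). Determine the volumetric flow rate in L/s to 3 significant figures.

Q ≈ 0.506 L/s

For laminar flow, f = 64/Re with Re = ρVD/μ, so Darcy-Weisbach reduces to ΔP = 32μLV/D². Solving for V: V = ΔP·D²/(32μL) = 3.84e+06·(0.0145)²/(32·0.0271·304) = 3.062 m/s.
Check: Re = ρVD/μ = 928·3.062·0.0145/0.0271 = 1521 < 2300, so the laminar assumption holds.
Q = V·A = 3.062·(π/4·0.0145²) = 0.0005057 m³/s = 0.506 L/s.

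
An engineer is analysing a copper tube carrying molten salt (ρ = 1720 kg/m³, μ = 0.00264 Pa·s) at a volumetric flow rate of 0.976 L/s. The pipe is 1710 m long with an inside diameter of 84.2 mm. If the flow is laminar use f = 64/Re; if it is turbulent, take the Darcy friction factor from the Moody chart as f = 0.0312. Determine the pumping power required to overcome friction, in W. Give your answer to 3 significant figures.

P ≈ 16.3 W

Q = 0.976 L/s = 0.976/1000 = 0.000976 m³/s.
Cross-sectional area A = πD²/4 = π(0.0842)²/4 = 0.005568 m²; mean velocity V = Q/A = 0.000976/0.005568 = 0.1753 m/s.
Reynolds number Re = ρVD/μ = 1720 · 0.1753 · 0.0842 / 0.00264 = 9616.
Re > 4000 → turbulent; use the Moody-chart value f = 0.0312.
Darcy-Weisbach: ΔP = f(L/D)(ρV²/2) = 0.0312·(1710/0.0842)·(1720·0.1753²/2) = 0.0312·2.031e+04·26.42 = 1.674e+04 Pa.
Pumping power P = QΔP = 0.000976·1.674e+04 = 16.34 W = 16.3 W.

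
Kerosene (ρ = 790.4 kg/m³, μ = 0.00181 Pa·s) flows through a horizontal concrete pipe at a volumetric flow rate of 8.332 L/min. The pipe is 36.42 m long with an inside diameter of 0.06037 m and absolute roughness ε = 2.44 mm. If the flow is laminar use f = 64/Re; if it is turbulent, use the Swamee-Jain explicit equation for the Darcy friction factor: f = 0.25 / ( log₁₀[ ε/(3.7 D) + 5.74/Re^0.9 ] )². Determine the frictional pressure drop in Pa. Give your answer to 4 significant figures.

Q = 8.332 L/min = 8.332/60000 = 0.0001389 m³/s.
Cross-sectional area A = πD²/4 = π(0.06037)²/4 = 0.002862 m²; mean velocity V = Q/A = 0.0001389/0.002862 = 0.04851 m/s.
Reynolds number Re = ρVD/μ = 790.4 · 0.04851 · 0.06037 / 0.00181 = 1279.
Re < 2300 → laminar flow, so f = 64/Re = 64/1279 = 0.05004 (the turbulent correlation is not needed).
Darcy-Weisbach: ΔP = f(L/D)(ρV²/2) = 0.05004·(36.42/0.06037)·(790.4·0.04851²/2) = 0.05004·603.3·0.9301 = 28.08 Pa.

ΔP ≈ 28.08 Pa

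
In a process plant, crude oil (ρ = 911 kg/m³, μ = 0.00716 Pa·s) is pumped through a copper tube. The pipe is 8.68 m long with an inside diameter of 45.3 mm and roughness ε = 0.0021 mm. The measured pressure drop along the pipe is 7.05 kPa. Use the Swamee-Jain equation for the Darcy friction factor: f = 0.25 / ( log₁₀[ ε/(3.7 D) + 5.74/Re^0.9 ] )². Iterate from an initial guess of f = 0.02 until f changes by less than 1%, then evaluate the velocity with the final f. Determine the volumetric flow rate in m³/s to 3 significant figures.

Rearranging Darcy-Weisbach: V = √(2·ΔP·D/(f·L·ρ)). With ε/D = 2.1e-06/0.0453 = 4.64e-05, iterate starting from f = 0.02:
  f = 0.02 → V = √(2·7050·0.0453/(0.02·8.68·911)) = 2.01 m/s; Re = ρVD/μ = 1.158e+04; f → 0.02984
  f = 0.02984 → V = 1.645 m/s; Re = 9482; f → 0.03151
  f = 0.03151 → V = 1.601 m/s; Re = 9228; f → 0.03175
Converged (Δf/f < 1%). With the final f = 0.03175: V = √(2·7050·0.0453/(0.03175·8.68·911)) = 1.595 m/s.
Q = V·A = 1.595·(π/4·0.0453²) = 0.002571 m³/s = 0.00257 m³/s.

Q ≈ 0.00257 m³/s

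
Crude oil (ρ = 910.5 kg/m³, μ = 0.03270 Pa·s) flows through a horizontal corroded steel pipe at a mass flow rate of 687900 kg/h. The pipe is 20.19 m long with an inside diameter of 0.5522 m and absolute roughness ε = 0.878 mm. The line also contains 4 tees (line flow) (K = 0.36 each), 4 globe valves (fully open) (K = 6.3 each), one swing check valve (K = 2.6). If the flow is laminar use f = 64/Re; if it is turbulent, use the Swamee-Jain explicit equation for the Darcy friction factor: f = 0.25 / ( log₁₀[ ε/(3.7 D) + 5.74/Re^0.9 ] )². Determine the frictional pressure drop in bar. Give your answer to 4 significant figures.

ṁ = 687900 kg/h = 687900/3600 = 191.1 kg/s.
A = πD²/4 = π(0.5522)²/4 = 0.2395 m²; mean velocity V = ṁ/(ρA) = 191.1/(910.5 · 0.2395) = 0.8763 m/s.
Reynolds number Re = ρVD/μ = 910.5 · 0.8763 · 0.5522 / 0.0327 = 1.347e+04.
Re > 4000 → turbulent. Relative roughness ε/D = 0.000878/0.5522 = 0.00159. Swamee-Jain: f = 0.25/(log₁₀[0.00159/3.7 + 5.74/1.347e+04^0.9])² = 0.25/(log₁₀[0.00043 + 0.0011])² = 0.25/(-2.815)² = 0.03156.
Total minor-loss coefficient ΣK = 4·0.36 + 4·6.3 + 1·2.6 = 29.2.
ΔP = [f·L/D + ΣK]·(ρV²/2) = [0.03156·20.19/0.5522 + 29.2]·(910.5·0.8763²/2) = [1.154 + 29.2]·349.6 = 1.063e+04 Pa.
ΔP = 1.063e+04 Pa = 0.1063 bar.

ΔP ≈ 0.1063 bar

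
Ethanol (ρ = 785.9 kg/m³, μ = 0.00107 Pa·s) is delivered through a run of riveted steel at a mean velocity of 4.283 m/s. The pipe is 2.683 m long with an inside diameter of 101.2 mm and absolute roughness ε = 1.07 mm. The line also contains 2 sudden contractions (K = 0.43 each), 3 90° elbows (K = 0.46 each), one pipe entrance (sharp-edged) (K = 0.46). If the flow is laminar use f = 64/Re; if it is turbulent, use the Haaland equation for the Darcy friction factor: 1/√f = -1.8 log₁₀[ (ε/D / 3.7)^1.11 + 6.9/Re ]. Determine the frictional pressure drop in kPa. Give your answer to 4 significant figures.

Reynolds number Re = ρVD/μ = 785.9 · 4.283 · 0.1012 / 0.00107 = 3.184e+05.
Re > 4000 → turbulent. Relative roughness ε/D = 0.00107/0.1012 = 0.0106. Haaland: 1/√f = -1.8 log₁₀[(0.0106/3.7)^1.11 + 6.9/3.184e+05] = -1.8 log₁₀[0.0015 + 2.17e-05] = 5.072, so f = 0.03888.
Total minor-loss coefficient ΣK = 2·0.43 + 3·0.46 + 1·0.46 = 2.7.
ΔP = [f·L/D + ΣK]·(ρV²/2) = [0.03888·2.683/0.1012 + 2.7]·(785.9·4.283²/2) = [1.031 + 2.7]·7208 = 2.689e+04 Pa.
ΔP = 2.689e+04 Pa = 26.89 kPa.

ΔP ≈ 26.89 kPa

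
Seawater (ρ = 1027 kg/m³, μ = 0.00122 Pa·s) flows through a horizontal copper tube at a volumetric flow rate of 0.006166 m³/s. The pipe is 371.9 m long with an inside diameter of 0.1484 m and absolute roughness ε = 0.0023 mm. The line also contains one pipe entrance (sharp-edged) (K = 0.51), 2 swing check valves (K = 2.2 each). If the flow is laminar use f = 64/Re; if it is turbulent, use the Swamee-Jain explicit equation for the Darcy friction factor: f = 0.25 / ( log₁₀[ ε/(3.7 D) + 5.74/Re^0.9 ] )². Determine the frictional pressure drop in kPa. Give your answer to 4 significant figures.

ΔP ≈ 3.816 kPa

Cross-sectional area A = πD²/4 = π(0.1484)²/4 = 0.0173 m²; mean velocity V = Q/A = 0.006166/0.0173 = 0.3565 m/s.
Reynolds number Re = ρVD/μ = 1027 · 0.3565 · 0.1484 / 0.00122 = 4.453e+04.
Re > 4000 → turbulent. Relative roughness ε/D = 2.3e-06/0.1484 = 1.55e-05. Swamee-Jain: f = 0.25/(log₁₀[1.55e-05/3.7 + 5.74/4.453e+04^0.9])² = 0.25/(log₁₀[4.19e-06 + 0.000376])² = 0.25/(-3.42)² = 0.02137.
Total minor-loss coefficient ΣK = 1·0.51 + 2·2.2 = 4.91.
ΔP = [f·L/D + ΣK]·(ρV²/2) = [0.02137·371.9/0.1484 + 4.91]·(1027·0.3565²/2) = [53.56 + 4.91]·65.26 = 3816 Pa.
ΔP = 3816 Pa = 3.816 kPa.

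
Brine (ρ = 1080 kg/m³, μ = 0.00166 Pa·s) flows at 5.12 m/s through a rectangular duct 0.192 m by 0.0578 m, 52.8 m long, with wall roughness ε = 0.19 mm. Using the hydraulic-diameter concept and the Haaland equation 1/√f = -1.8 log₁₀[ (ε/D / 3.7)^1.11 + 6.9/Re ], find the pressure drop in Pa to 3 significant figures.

ΔP ≈ 205000 Pa

Hydraulic diameter D_h = 4A/P = 4·(0.192·0.0578)/(2·(0.192+0.0578)) = 0.04439/0.4996 = 0.08885 m.
Re = ρVD_h/μ = 1080·5.12·0.08885/0.00166 = 2.96e+05.
ε/D_h = 0.00019/0.08885 = 0.00214; Haaland gives 1/√f = -1.8 log₁₀[0.000255+2.33e-05] = 6.401, so f = 0.0244.
ΔP = f(L/D_h)(ρV²/2) = 0.0244·52.8/0.08885·1.416e+04 = 2.053e+05 Pa.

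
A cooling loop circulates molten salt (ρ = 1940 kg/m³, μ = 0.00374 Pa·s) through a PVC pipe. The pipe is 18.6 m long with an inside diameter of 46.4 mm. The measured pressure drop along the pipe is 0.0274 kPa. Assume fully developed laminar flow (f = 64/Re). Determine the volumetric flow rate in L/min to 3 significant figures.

Q ≈ 2.69 L/min

For laminar flow, f = 64/Re with Re = ρVD/μ, so Darcy-Weisbach reduces to ΔP = 32μLV/D². Solving for V: V = ΔP·D²/(32μL) = 27.4·(0.0464)²/(32·0.00374·18.6) = 0.0265 m/s.
Check: Re = ρVD/μ = 1940·0.0265·0.0464/0.00374 = 637.8 < 2300, so the laminar assumption holds.
Q = V·A = 0.0265·(π/4·0.0464²) = 4.481e-05 m³/s = 2.69 L/min.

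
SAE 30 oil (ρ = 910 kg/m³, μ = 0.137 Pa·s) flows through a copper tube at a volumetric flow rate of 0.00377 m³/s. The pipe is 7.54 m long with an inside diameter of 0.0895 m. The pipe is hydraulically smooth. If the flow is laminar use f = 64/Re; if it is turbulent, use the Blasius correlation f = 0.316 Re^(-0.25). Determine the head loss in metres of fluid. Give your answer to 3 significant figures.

h_f ≈ 0.277 m

Cross-sectional area A = πD²/4 = π(0.0895)²/4 = 0.006291 m²; mean velocity V = Q/A = 0.00377/0.006291 = 0.5992 m/s.
Reynolds number Re = ρVD/μ = 910 · 0.5992 · 0.0895 / 0.137 = 356.2.
Re < 2300 → laminar flow, so f = 64/Re = 64/356.2 = 0.1797 (the turbulent correlation is not needed).
Darcy-Weisbach: ΔP = f(L/D)(ρV²/2) = 0.1797·(7.54/0.0895)·(910·0.5992²/2) = 0.1797·84.25·163.4 = 2473 Pa.
Head loss h_f = ΔP/(ρg) = 2473/(910·9.81) = 0.277 m.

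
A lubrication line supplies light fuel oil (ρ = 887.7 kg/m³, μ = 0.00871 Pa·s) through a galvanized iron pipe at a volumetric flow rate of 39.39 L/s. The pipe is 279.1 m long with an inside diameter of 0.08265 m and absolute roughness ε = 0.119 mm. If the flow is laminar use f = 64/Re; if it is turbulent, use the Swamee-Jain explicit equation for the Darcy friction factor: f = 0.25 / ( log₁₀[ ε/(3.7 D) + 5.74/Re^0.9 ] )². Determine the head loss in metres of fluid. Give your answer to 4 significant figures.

Q = 39.39 L/s = 39.39/1000 = 0.03939 m³/s.
Cross-sectional area A = πD²/4 = π(0.08265)²/4 = 0.005365 m²; mean velocity V = Q/A = 0.03939/0.005365 = 7.342 m/s.
Reynolds number Re = ρVD/μ = 887.7 · 7.342 · 0.08265 / 0.00871 = 6.184e+04.
Re > 4000 → turbulent. Relative roughness ε/D = 0.000119/0.08265 = 0.00144. Swamee-Jain: f = 0.25/(log₁₀[0.00144/3.7 + 5.74/6.184e+04^0.9])² = 0.25/(log₁₀[0.000389 + 0.00028])² = 0.25/(-3.175)² = 0.02481.
Darcy-Weisbach: ΔP = f(L/D)(ρV²/2) = 0.02481·(279.1/0.08265)·(887.7·7.342²/2) = 0.02481·3377·2.393e+04 = 2.004e+06 Pa.
Head loss h_f = ΔP/(ρg) = 2.004e+06/(887.7·9.81) = 230.1 m.

h_f ≈ 230.1 m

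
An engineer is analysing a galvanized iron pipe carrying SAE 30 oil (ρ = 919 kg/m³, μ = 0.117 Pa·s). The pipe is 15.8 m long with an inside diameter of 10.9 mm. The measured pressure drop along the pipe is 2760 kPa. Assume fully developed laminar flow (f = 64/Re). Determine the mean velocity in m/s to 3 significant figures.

V ≈ 5.54 m/s

For laminar flow, f = 64/Re with Re = ρVD/μ, so Darcy-Weisbach reduces to ΔP = 32μLV/D². Solving for V: V = ΔP·D²/(32μL) = 2.76e+06·(0.0109)²/(32·0.117·15.8) = 5.543 m/s.
Check: Re = ρVD/μ = 919·5.543·0.0109/0.117 = 474.6 < 2300, so the laminar assumption holds.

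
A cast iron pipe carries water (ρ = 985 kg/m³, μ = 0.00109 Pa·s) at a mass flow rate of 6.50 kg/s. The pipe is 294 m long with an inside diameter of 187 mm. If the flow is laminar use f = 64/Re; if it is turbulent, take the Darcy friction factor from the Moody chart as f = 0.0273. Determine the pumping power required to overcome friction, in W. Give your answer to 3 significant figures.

A = πD²/4 = π(0.187)²/4 = 0.02746 m²; mean velocity V = ṁ/(ρA) = 6.5/(985 · 0.02746) = 0.2403 m/s.
Reynolds number Re = ρVD/μ = 985 · 0.2403 · 0.187 / 0.00109 = 4.06e+04.
Re > 4000 → turbulent; use the Moody-chart value f = 0.0273.
Darcy-Weisbach: ΔP = f(L/D)(ρV²/2) = 0.0273·(294/0.187)·(985·0.2403²/2) = 0.0273·1572·28.43 = 1220 Pa.
Q = ṁ/ρ = 6.5/985 = 0.006599 m³/s.
Pumping power P = QΔP = 0.006599·1220 = 8.053 W = 8.05 W.

P ≈ 8.05 W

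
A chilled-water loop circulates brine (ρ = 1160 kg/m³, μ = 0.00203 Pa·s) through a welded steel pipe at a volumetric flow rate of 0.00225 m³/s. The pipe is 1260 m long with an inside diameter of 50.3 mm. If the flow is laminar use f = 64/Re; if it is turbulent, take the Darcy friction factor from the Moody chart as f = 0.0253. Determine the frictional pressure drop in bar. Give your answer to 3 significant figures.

Cross-sectional area A = πD²/4 = π(0.0503)²/4 = 0.001987 m²; mean velocity V = Q/A = 0.00225/0.001987 = 1.132 m/s.
Reynolds number Re = ρVD/μ = 1160 · 1.132 · 0.0503 / 0.00203 = 3.255e+04.
Re > 4000 → turbulent; use the Moody-chart value f = 0.0253.
Darcy-Weisbach: ΔP = f(L/D)(ρV²/2) = 0.0253·(1260/0.0503)·(1160·1.132²/2) = 0.0253·2.505e+04·743.6 = 4.713e+05 Pa.
ΔP = 4.713e+05 Pa = 4.71 bar.

ΔP ≈ 4.71 bar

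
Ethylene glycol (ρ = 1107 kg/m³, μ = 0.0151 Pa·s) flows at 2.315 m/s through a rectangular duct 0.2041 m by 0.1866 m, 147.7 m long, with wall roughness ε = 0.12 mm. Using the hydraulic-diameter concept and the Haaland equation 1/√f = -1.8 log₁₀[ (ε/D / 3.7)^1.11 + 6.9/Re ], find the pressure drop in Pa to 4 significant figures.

Hydraulic diameter D_h = 4A/P = 4·(0.2041·0.1866)/(2·(0.2041+0.1866)) = 0.1523/0.7814 = 0.195 m.
Re = ρVD_h/μ = 1107·2.315·0.195/0.0151 = 3.309e+04.
ε/D_h = 0.00012/0.195 = 0.000616; Haaland gives 1/√f = -1.8 log₁₀[6.39e-05+0.000209] = 6.417, so f = 0.02429.
ΔP = f(L/D_h)(ρV²/2) = 0.02429·147.7/0.195·2966 = 5.458e+04 Pa.

ΔP ≈ 54580 Pa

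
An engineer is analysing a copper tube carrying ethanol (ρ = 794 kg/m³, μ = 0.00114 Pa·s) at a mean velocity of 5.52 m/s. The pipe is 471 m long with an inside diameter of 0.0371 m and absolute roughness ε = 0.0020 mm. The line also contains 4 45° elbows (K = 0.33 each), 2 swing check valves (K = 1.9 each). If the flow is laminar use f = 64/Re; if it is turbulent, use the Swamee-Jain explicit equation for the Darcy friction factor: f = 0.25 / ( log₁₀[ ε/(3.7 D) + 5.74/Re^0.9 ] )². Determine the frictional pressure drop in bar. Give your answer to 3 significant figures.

ΔP ≈ 26.7 bar

Reynolds number Re = ρVD/μ = 794 · 5.52 · 0.0371 / 0.00114 = 1.426e+05.
Re > 4000 → turbulent. Relative roughness ε/D = 2e-06/0.0371 = 5.39e-05. Swamee-Jain: f = 0.25/(log₁₀[5.39e-05/3.7 + 5.74/1.426e+05^0.9])² = 0.25/(log₁₀[1.46e-05 + 0.000132])² = 0.25/(-3.834)² = 0.017.
Total minor-loss coefficient ΣK = 4·0.33 + 2·1.9 = 5.12.
ΔP = [f·L/D + ΣK]·(ρV²/2) = [0.017·471/0.0371 + 5.12]·(794·5.52²/2) = [215.9 + 5.12]·1.21e+04 = 2.673e+06 Pa.
ΔP = 2.673e+06 Pa = 26.7 bar.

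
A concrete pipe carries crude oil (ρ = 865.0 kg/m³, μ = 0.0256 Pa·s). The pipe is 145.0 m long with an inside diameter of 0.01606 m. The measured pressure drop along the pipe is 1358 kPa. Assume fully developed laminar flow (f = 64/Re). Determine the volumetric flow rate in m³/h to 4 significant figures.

For laminar flow, f = 64/Re with Re = ρVD/μ, so Darcy-Weisbach reduces to ΔP = 32μLV/D². Solving for V: V = ΔP·D²/(32μL) = 1.358e+06·(0.01606)²/(32·0.0256·145) = 2.949 m/s.
Check: Re = ρVD/μ = 865·2.949·0.01606/0.0256 = 1600 < 2300, so the laminar assumption holds.
Q = V·A = 2.949·(π/4·0.01606²) = 0.0005973 m³/s = 2.150 m³/h.

Q ≈ 2.150 m³/h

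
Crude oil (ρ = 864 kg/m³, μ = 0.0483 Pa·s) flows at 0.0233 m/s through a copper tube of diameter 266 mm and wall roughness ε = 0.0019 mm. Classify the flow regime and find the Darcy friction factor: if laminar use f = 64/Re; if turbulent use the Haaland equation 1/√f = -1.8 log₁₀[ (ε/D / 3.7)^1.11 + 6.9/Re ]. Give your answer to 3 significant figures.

Re = ρVD/μ = 864·0.0233·0.266/0.0483 = 110.9.
Re < 2300 → laminar, so f = 64/Re = 0.5773 (roughness is irrelevant in laminar flow).

f ≈ 0.577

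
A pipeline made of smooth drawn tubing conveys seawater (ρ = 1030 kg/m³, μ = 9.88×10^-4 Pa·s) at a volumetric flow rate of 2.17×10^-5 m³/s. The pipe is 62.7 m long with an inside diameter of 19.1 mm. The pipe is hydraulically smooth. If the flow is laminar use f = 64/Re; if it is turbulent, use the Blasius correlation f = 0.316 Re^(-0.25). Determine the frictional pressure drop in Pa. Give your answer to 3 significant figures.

Cross-sectional area A = πD²/4 = π(0.0191)²/4 = 0.0002865 m²; mean velocity V = Q/A = 2.17e-05/0.0002865 = 0.07574 m/s.
Reynolds number Re = ρVD/μ = 1030 · 0.07574 · 0.0191 / 0.000988 = 1508.
Re < 2300 → laminar flow, so f = 64/Re = 64/1508 = 0.04244 (the turbulent correlation is not needed).
Darcy-Weisbach: ΔP = f(L/D)(ρV²/2) = 0.04244·(62.7/0.0191)·(1030·0.07574²/2) = 0.04244·3283·2.954 = 411.5 Pa.

ΔP ≈ 412 Pa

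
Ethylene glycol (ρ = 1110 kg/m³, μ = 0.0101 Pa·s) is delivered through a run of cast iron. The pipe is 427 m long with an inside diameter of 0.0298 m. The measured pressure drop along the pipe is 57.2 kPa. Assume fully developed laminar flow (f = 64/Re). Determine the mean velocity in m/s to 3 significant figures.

V ≈ 0.368 m/s

For laminar flow, f = 64/Re with Re = ρVD/μ, so Darcy-Weisbach reduces to ΔP = 32μLV/D². Solving for V: V = ΔP·D²/(32μL) = 5.72e+04·(0.0298)²/(32·0.0101·427) = 0.3681 m/s.
Check: Re = ρVD/μ = 1110·0.3681·0.0298/0.0101 = 1205 < 2300, so the laminar assumption holds.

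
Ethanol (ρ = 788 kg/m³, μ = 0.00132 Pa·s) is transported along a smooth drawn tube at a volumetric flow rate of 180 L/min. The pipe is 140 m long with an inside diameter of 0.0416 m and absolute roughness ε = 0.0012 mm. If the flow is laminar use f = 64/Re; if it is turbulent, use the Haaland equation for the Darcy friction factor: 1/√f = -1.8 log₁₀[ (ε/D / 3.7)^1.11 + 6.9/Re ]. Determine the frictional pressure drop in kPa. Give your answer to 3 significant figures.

Q = 180 L/min = 180/60000 = 0.003 m³/s.
Cross-sectional area A = πD²/4 = π(0.0416)²/4 = 0.001359 m²; mean velocity V = Q/A = 0.003/0.001359 = 2.207 m/s.
Reynolds number Re = ρVD/μ = 788 · 2.207 · 0.0416 / 0.00132 = 5.481e+04.
Re > 4000 → turbulent. Relative roughness ε/D = 1.2e-06/0.0416 = 2.88e-05. Haaland: 1/√f = -1.8 log₁₀[(2.88e-05/3.7)^1.11 + 6.9/5.481e+04] = -1.8 log₁₀[2.14e-06 + 0.000126] = 7.007, so f = 0.02037.
Darcy-Weisbach: ΔP = f(L/D)(ρV²/2) = 0.02037·(140/0.0416)·(788·2.207²/2) = 0.02037·3365·1919 = 1.316e+05 Pa.
ΔP = 1.316e+05 Pa = 132 kPa.

ΔP ≈ 132 kPa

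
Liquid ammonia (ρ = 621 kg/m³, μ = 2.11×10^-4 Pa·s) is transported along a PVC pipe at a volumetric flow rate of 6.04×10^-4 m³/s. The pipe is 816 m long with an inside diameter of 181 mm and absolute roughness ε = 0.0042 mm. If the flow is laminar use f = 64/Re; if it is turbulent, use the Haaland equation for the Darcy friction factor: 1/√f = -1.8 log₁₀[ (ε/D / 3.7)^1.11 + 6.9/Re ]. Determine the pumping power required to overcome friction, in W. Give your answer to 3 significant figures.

Cross-sectional area A = πD²/4 = π(0.181)²/4 = 0.02573 m²; mean velocity V = Q/A = 0.000604/0.02573 = 0.02347 m/s.
Reynolds number Re = ρVD/μ = 621 · 0.02347 · 0.181 / 0.000211 = 1.25e+04.
Re > 4000 → turbulent. Relative roughness ε/D = 4.2e-06/0.181 = 2.32e-05. Haaland: 1/√f = -1.8 log₁₀[(2.32e-05/3.7)^1.11 + 6.9/1.25e+04] = -1.8 log₁₀[1.68e-06 + 0.000552] = 5.862, so f = 0.0291.
Darcy-Weisbach: ΔP = f(L/D)(ρV²/2) = 0.0291·(816/0.181)·(621·0.02347²/2) = 0.0291·4508·0.1711 = 22.44 Pa.
Pumping power P = QΔP = 0.000604·22.44 = 0.01356 W = 0.0136 W.

P ≈ 0.0136 W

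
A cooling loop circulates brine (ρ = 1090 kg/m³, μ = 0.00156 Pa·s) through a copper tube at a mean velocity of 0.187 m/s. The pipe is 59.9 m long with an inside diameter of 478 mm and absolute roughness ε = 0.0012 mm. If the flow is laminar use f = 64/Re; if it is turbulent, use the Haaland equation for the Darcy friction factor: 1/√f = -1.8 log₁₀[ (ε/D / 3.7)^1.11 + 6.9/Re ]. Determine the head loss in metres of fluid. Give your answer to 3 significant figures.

h_f ≈ 0.00440 m

Reynolds number Re = ρVD/μ = 1090 · 0.187 · 0.478 / 0.00156 = 6.246e+04.
Re > 4000 → turbulent. Relative roughness ε/D = 1.2e-06/0.478 = 2.51e-06. Haaland: 1/√f = -1.8 log₁₀[(2.51e-06/3.7)^1.11 + 6.9/6.246e+04] = -1.8 log₁₀[1.42e-07 + 0.00011] = 7.121, so f = 0.01972.
Darcy-Weisbach: ΔP = f(L/D)(ρV²/2) = 0.01972·(59.9/0.478)·(1090·0.187²/2) = 0.01972·125.3·19.06 = 47.1 Pa.
Head loss h_f = ΔP/(ρg) = 47.1/(1090·9.81) = 0.00440 m.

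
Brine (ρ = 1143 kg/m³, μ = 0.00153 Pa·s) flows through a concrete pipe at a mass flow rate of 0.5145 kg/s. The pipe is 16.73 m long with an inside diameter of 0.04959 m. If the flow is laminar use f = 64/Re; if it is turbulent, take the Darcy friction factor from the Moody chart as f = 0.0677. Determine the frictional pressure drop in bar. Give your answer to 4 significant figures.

A = πD²/4 = π(0.04959)²/4 = 0.001931 m²; mean velocity V = ṁ/(ρA) = 0.5145/(1143 · 0.001931) = 0.2331 m/s.
Reynolds number Re = ρVD/μ = 1143 · 0.2331 · 0.04959 / 0.00153 = 8634.
Re > 4000 → turbulent; use the Moody-chart value f = 0.0677.
Darcy-Weisbach: ΔP = f(L/D)(ρV²/2) = 0.0677·(16.73/0.04959)·(1143·0.2331²/2) = 0.0677·337.4·31.04 = 709 Pa.
ΔP = 709 Pa = 0.007090 bar.

ΔP ≈ 0.007090 bar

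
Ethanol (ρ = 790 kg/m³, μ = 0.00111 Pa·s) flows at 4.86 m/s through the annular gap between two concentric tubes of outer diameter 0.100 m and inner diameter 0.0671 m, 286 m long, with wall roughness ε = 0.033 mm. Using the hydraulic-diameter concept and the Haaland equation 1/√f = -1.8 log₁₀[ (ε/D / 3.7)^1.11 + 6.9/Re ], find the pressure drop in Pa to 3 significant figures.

ΔP ≈ 1.76×10^6 Pa

Hydraulic diameter D_h = 4A/P = D_o - D_i = 0.1 - 0.0671 = 0.0329 m.
Re = ρVD_h/μ = 790·4.86·0.0329/0.00111 = 1.138e+05.
ε/D_h = 3.3e-05/0.0329 = 0.001; Haaland gives 1/√f = -1.8 log₁₀[0.00011+6.06e-05] = 6.783, so f = 0.02173.
ΔP = f(L/D_h)(ρV²/2) = 0.02173·286/0.0329·9330 = 1.763e+06 Pa.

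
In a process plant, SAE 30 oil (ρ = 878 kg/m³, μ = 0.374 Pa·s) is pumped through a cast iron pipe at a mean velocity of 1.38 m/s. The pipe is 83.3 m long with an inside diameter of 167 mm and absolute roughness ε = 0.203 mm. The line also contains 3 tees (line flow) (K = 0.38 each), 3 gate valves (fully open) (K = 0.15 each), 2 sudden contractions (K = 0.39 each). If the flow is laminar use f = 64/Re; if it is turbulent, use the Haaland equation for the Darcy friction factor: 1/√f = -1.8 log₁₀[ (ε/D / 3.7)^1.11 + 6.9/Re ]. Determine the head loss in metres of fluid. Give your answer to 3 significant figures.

Reynolds number Re = ρVD/μ = 878 · 1.38 · 0.167 / 0.374 = 541.
Re < 2300 → laminar flow, so f = 64/Re = 64/541 = 0.1183 (the turbulent correlation is not needed).
Total minor-loss coefficient ΣK = 3·0.38 + 3·0.15 + 2·0.39 = 2.37.
ΔP = [f·L/D + ΣK]·(ρV²/2) = [0.1183·83.3/0.167 + 2.37]·(878·1.38²/2) = [59.01 + 2.37]·836 = 5.131e+04 Pa.
Head loss h_f = ΔP/(ρg) = 5.131e+04/(878·9.81) = 5.96 m.

h_f ≈ 5.96 m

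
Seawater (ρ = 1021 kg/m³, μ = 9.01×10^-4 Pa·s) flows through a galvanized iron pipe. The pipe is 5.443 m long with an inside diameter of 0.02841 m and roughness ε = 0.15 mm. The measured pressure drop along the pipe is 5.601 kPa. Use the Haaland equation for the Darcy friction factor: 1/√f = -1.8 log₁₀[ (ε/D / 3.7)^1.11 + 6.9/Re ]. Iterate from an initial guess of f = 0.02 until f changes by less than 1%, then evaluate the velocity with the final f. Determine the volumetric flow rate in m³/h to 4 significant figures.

Rearranging Darcy-Weisbach: V = √(2·ΔP·D/(f·L·ρ)). With ε/D = 0.00015/0.02841 = 0.00528, iterate starting from f = 0.02:
  f = 0.02 → V = √(2·5601·0.02841/(0.02·5.443·1021)) = 1.692 m/s; Re = ρVD/μ = 5.448e+04; f → 0.03241
  f = 0.03241 → V = 1.329 m/s; Re = 4.279e+04; f → 0.03279
  f = 0.03279 → V = 1.321 m/s; Re = 4.254e+04; f → 0.0328
Converged (Δf/f < 1%). With the final f = 0.0328: V = √(2·5601·0.02841/(0.0328·5.443·1021)) = 1.321 m/s.
Q = V·A = 1.321·(π/4·0.02841²) = 0.0008376 m³/s = 3.015 m³/h.

Q ≈ 3.015 m³/h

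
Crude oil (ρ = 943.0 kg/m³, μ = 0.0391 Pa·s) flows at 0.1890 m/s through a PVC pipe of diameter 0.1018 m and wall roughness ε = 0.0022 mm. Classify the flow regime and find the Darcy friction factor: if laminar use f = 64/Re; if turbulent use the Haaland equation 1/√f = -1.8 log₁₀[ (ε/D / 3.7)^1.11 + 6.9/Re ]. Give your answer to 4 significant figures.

f ≈ 0.1379

Re = ρVD/μ = 943·0.189·0.1018/0.0391 = 464.
Re < 2300 → laminar, so f = 64/Re = 0.1379 (roughness is irrelevant in laminar flow).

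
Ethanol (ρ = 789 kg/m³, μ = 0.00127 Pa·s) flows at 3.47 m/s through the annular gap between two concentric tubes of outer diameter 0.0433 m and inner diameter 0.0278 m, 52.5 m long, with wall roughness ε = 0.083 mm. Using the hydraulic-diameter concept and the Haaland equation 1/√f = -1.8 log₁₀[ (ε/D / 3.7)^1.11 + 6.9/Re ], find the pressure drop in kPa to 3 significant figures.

ΔP ≈ 537 kPa

Hydraulic diameter D_h = 4A/P = D_o - D_i = 0.0433 - 0.0278 = 0.0155 m.
Re = ρVD_h/μ = 789·3.47·0.0155/0.00127 = 3.341e+04.
ε/D_h = 8.3e-05/0.0155 = 0.00535; Haaland gives 1/√f = -1.8 log₁₀[0.000705+0.000206] = 5.472, so f = 0.03339.
ΔP = f(L/D_h)(ρV²/2) = 0.03339·52.5/0.0155·4750 = 5.372e+05 Pa.
ΔP = 537 kPa.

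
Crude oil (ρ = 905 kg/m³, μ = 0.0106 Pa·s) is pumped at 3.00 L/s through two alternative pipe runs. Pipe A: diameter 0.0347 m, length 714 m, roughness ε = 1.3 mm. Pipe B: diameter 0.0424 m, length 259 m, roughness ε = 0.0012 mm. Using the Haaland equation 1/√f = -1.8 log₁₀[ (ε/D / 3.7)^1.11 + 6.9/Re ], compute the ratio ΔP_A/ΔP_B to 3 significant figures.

ΔP_A/ΔP_B ≈ 14.9

Pipe A: V = Q/A = 0.003/0.0009457 = 3.172 m/s; Re = 9398; ε/D = 0.0375; Haaland → f = 0.06587; ΔP_A = f(L/D)(ρV²/2) = 6.171e+06 Pa.
Pipe B: V = Q/A = 0.003/0.001412 = 2.125 m/s; Re = 7691; ε/D = 2.83e-05; Haaland → f = 0.03326; ΔP_B = f(L/D)(ρV²/2) = 4.151e+05 Pa.
ΔP_A/ΔP_B = 6.171e+06/4.151e+05 = 14.9.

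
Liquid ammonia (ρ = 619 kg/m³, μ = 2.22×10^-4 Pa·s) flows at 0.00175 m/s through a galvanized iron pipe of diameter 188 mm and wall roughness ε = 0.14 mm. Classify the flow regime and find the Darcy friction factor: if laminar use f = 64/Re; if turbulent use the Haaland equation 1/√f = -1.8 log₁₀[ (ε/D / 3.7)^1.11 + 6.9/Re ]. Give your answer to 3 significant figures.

f ≈ 0.0698

Re = ρVD/μ = 619·0.00175·0.188/0.000222 = 917.3.
Re < 2300 → laminar, so f = 64/Re = 0.06977 (roughness is irrelevant in laminar flow).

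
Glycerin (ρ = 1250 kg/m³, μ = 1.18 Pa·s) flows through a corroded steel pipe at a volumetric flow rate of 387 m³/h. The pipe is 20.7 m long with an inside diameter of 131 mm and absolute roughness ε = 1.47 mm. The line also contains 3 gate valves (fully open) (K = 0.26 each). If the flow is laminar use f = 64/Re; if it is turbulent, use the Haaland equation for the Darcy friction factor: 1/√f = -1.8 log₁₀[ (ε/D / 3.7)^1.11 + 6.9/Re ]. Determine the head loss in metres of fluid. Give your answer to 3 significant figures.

h_f ≈ 32.2 m

Q = 387 m³/h = 387/3600 = 0.1075 m³/s.
Cross-sectional area A = πD²/4 = π(0.131)²/4 = 0.01348 m²; mean velocity V = Q/A = 0.1075/0.01348 = 7.976 m/s.
Reynolds number Re = ρVD/μ = 1250 · 7.976 · 0.131 / 1.18 = 1107.
Re < 2300 → laminar flow, so f = 64/Re = 64/1107 = 0.05782 (the turbulent correlation is not needed).
Total minor-loss coefficient ΣK = 3·0.26 = 0.78.
ΔP = [f·L/D + ΣK]·(ρV²/2) = [0.05782·20.7/0.131 + 0.78]·(1250·7.976²/2) = [9.137 + 0.78]·3.976e+04 = 3.943e+05 Pa.
Head loss h_f = ΔP/(ρg) = 3.943e+05/(1250·9.81) = 32.2 m.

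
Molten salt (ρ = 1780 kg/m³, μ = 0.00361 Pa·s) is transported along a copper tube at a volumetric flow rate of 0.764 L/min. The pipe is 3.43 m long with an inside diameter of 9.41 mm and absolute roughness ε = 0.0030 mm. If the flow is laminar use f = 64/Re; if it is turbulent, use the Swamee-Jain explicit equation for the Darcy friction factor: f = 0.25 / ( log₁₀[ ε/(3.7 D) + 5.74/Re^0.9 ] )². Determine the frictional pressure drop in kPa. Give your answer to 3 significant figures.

ΔP ≈ 0.819 kPa

Q = 0.764 L/min = 0.764/60000 = 1.273e-05 m³/s.
Cross-sectional area A = πD²/4 = π(0.00941)²/4 = 6.955e-05 m²; mean velocity V = Q/A = 1.273e-05/6.955e-05 = 0.1831 m/s.
Reynolds number Re = ρVD/μ = 1780 · 0.1831 · 0.00941 / 0.00361 = 849.5.
Re < 2300 → laminar flow, so f = 64/Re = 64/849.5 = 0.07534 (the turbulent correlation is not needed).
Darcy-Weisbach: ΔP = f(L/D)(ρV²/2) = 0.07534·(3.43/0.00941)·(1780·0.1831²/2) = 0.07534·364.5·29.84 = 819.3 Pa.
ΔP = 819.3 Pa = 0.819 kPa.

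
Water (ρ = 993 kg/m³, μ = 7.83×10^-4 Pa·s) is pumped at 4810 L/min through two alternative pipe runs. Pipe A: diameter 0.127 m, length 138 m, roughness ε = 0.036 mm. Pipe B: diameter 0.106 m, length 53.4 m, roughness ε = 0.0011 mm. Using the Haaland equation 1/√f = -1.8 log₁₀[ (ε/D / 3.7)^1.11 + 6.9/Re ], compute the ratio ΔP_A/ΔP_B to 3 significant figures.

Pipe A: V = Q/A = 0.08017/0.01267 = 6.328 m/s; Re = 1.019e+06; ε/D = 0.000283; Haaland → f = 0.01544; ΔP_A = f(L/D)(ρV²/2) = 3.336e+05 Pa.
Pipe B: V = Q/A = 0.08017/0.008825 = 9.084 m/s; Re = 1.221e+06; ε/D = 1.04e-05; Haaland → f = 0.01142; ΔP_B = f(L/D)(ρV²/2) = 2.358e+05 Pa.
ΔP_A/ΔP_B = 3.336e+05/2.358e+05 = 1.41.

ΔP_A/ΔP_B ≈ 1.41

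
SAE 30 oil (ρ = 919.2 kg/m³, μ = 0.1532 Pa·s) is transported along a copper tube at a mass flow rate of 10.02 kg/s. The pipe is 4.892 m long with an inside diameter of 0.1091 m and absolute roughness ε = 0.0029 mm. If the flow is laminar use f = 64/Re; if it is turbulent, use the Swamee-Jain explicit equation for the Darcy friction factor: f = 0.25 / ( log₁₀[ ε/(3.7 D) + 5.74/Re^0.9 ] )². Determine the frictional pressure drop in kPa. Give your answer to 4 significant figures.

A = πD²/4 = π(0.1091)²/4 = 0.009348 m²; mean velocity V = ṁ/(ρA) = 10.02/(919.2 · 0.009348) = 1.166 m/s.
Reynolds number Re = ρVD/μ = 919.2 · 1.166 · 0.1091 / 0.153 = 763.3.
Re < 2300 → laminar flow, so f = 64/Re = 64/763.3 = 0.08385 (the turbulent correlation is not needed).
Darcy-Weisbach: ΔP = f(L/D)(ρV²/2) = 0.08385·(4.892/0.1091)·(919.2·1.166²/2) = 0.08385·44.84·624.9 = 2349 Pa.
ΔP = 2349 Pa = 2.349 kPa.

ΔP ≈ 2.349 kPa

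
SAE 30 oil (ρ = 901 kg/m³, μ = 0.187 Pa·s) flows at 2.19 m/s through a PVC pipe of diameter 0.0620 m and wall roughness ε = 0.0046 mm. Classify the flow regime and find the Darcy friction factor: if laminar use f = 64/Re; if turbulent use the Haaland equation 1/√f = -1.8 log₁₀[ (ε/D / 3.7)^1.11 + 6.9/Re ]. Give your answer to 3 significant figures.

Re = ρVD/μ = 901·2.19·0.062/0.187 = 654.2.
Re < 2300 → laminar, so f = 64/Re = 0.09783 (roughness is irrelevant in laminar flow).

f ≈ 0.0978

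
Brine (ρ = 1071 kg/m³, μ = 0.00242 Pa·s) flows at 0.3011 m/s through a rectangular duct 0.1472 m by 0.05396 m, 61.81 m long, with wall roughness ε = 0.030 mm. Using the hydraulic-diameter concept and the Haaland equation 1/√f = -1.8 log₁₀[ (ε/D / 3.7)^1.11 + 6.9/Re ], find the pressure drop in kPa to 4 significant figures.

Hydraulic diameter D_h = 4A/P = 4·(0.1472·0.05396)/(2·(0.1472+0.05396)) = 0.03177/0.4023 = 0.07897 m.
Re = ρVD_h/μ = 1071·0.3011·0.07897/0.00242 = 1.052e+04.
ε/D_h = 3e-05/0.07897 = 0.00038; Haaland gives 1/√f = -1.8 log₁₀[3.74e-05+0.000656] = 5.687, so f = 0.03092.
ΔP = f(L/D_h)(ρV²/2) = 0.03092·61.81/0.07897·48.55 = 1175 Pa.
ΔP = 1.175 kPa.

ΔP ≈ 1.175 kPa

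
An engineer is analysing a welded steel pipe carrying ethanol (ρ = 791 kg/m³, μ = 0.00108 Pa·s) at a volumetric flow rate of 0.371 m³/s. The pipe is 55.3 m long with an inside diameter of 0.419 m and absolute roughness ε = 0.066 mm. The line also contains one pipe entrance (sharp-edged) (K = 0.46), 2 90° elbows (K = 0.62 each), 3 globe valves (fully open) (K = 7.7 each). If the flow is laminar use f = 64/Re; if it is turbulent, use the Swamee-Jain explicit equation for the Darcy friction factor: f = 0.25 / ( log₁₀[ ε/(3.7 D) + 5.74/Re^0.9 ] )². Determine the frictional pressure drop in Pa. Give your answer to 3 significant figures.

ΔP ≈ 76500 Pa

Cross-sectional area A = πD²/4 = π(0.419)²/4 = 0.1379 m²; mean velocity V = Q/A = 0.371/0.1379 = 2.691 m/s.
Reynolds number Re = ρVD/μ = 791 · 2.691 · 0.419 / 0.00108 = 8.257e+05.
Re > 4000 → turbulent. Relative roughness ε/D = 6.6e-05/0.419 = 0.000158. Swamee-Jain: f = 0.25/(log₁₀[0.000158/3.7 + 5.74/8.257e+05^0.9])² = 0.25/(log₁₀[4.26e-05 + 2.72e-05])² = 0.25/(-4.157)² = 0.01447.
Total minor-loss coefficient ΣK = 1·0.46 + 2·0.62 + 3·7.7 = 24.8.
ΔP = [f·L/D + ΣK]·(ρV²/2) = [0.01447·55.3/0.419 + 24.8]·(791·2.691²/2) = [1.91 + 24.8]·2863 = 7.648e+04 Pa.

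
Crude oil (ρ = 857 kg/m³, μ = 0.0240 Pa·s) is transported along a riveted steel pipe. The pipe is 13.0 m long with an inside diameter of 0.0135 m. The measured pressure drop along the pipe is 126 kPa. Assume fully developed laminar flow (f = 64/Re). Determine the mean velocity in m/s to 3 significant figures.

V ≈ 2.30 m/s

For laminar flow, f = 64/Re with Re = ρVD/μ, so Darcy-Weisbach reduces to ΔP = 32μLV/D². Solving for V: V = ΔP·D²/(32μL) = 1.26e+05·(0.0135)²/(32·0.024·13) = 2.3 m/s.
Check: Re = ρVD/μ = 857·2.3·0.0135/0.024 = 1109 < 2300, so the laminar assumption holds.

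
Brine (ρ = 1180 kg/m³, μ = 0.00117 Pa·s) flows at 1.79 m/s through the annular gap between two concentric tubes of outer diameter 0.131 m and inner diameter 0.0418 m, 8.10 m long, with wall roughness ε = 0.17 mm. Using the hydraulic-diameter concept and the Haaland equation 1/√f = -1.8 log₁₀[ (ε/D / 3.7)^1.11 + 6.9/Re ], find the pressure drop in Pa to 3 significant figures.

ΔP ≈ 4150 Pa

Hydraulic diameter D_h = 4A/P = D_o - D_i = 0.131 - 0.0418 = 0.0892 m.
Re = ρVD_h/μ = 1180·1.79·0.0892/0.00117 = 1.61e+05.
ε/D_h = 0.00017/0.0892 = 0.00191; Haaland gives 1/√f = -1.8 log₁₀[0.000224+4.28e-05] = 6.433, so f = 0.02417.
ΔP = f(L/D_h)(ρV²/2) = 0.02417·8.1/0.0892·1890 = 4148 Pa.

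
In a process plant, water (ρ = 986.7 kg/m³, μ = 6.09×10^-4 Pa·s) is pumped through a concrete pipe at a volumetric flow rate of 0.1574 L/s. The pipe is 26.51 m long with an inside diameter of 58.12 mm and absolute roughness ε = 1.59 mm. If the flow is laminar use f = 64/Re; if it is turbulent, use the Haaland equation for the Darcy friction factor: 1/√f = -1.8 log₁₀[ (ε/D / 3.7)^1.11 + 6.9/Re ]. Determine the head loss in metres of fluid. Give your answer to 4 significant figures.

Q = 0.1574 L/s = 0.1574/1000 = 0.0001574 m³/s.
Cross-sectional area A = πD²/4 = π(0.05812)²/4 = 0.002653 m²; mean velocity V = Q/A = 0.0001574/0.002653 = 0.05933 m/s.
Reynolds number Re = ρVD/μ = 986.7 · 0.05933 · 0.05812 / 0.000609 = 5587.
Re > 4000 → turbulent. Relative roughness ε/D = 0.00159/0.05812 = 0.0274. Haaland: 1/√f = -1.8 log₁₀[(0.0274/3.7)^1.11 + 6.9/5587] = -1.8 log₁₀[0.00431 + 0.00124] = 4.061, so f = 0.06064.
Darcy-Weisbach: ΔP = f(L/D)(ρV²/2) = 0.06064·(26.51/0.05812)·(986.7·0.05933²/2) = 0.06064·456.1·1.737 = 48.03 Pa.
Head loss h_f = ΔP/(ρg) = 48.03/(986.7·9.81) = 0.004962 m.

h_f ≈ 0.004962 m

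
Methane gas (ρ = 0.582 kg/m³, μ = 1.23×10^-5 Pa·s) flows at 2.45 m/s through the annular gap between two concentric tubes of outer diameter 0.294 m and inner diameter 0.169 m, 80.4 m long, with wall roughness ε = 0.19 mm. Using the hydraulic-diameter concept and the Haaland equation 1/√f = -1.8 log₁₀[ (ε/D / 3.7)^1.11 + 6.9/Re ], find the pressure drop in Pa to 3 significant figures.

Hydraulic diameter D_h = 4A/P = D_o - D_i = 0.294 - 0.169 = 0.125 m.
Re = ρVD_h/μ = 0.582·2.45·0.125/1.23e-05 = 1.449e+04.
ε/D_h = 0.00019/0.125 = 0.00152; Haaland gives 1/√f = -1.8 log₁₀[0.000174+0.000476] = 5.736, so f = 0.03039.
ΔP = f(L/D_h)(ρV²/2) = 0.03039·80.4/0.125·1.747 = 34.14 Pa.

ΔP ≈ 34.1 Pa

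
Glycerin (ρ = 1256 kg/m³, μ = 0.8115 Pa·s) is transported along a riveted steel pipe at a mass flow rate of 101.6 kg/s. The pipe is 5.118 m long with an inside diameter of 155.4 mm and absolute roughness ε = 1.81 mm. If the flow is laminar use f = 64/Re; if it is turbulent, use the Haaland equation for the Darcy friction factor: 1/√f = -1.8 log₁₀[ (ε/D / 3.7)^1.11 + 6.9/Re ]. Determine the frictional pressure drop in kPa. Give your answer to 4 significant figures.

A = πD²/4 = π(0.1554)²/4 = 0.01897 m²; mean velocity V = ṁ/(ρA) = 101.6/(1256 · 0.01897) = 4.265 m/s.
Reynolds number Re = ρVD/μ = 1256 · 4.265 · 0.1554 / 0.811 = 1026.
Re < 2300 → laminar flow, so f = 64/Re = 64/1026 = 0.06239 (the turbulent correlation is not needed).
Darcy-Weisbach: ΔP = f(L/D)(ρV²/2) = 0.06239·(5.118/0.1554)·(1256·4.265²/2) = 0.06239·32.93·1.142e+04 = 2.347e+04 Pa.
ΔP = 2.347e+04 Pa = 23.47 kPa.

ΔP ≈ 23.47 kPa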